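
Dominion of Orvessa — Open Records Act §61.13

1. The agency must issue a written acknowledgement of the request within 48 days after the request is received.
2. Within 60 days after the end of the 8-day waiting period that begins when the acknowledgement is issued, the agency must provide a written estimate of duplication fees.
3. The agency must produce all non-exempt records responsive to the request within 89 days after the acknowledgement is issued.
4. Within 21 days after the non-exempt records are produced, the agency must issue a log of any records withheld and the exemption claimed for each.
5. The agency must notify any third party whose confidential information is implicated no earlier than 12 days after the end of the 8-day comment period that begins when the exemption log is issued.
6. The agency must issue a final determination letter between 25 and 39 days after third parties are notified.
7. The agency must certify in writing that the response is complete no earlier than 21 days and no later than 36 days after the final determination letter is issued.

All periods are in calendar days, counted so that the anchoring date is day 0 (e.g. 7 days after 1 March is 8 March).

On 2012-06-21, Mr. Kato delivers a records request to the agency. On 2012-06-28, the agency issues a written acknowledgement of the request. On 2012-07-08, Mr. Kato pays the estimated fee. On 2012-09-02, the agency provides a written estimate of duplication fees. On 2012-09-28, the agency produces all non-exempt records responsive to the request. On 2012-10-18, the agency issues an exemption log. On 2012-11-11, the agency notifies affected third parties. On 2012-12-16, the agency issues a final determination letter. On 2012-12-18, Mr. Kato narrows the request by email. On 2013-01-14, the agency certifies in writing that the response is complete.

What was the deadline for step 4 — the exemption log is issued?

Step 4 runs from 2012-09-28, when the non-exempt records are produced. 21 days after 2012-09-28 is 2012-10-19.

2012-10-19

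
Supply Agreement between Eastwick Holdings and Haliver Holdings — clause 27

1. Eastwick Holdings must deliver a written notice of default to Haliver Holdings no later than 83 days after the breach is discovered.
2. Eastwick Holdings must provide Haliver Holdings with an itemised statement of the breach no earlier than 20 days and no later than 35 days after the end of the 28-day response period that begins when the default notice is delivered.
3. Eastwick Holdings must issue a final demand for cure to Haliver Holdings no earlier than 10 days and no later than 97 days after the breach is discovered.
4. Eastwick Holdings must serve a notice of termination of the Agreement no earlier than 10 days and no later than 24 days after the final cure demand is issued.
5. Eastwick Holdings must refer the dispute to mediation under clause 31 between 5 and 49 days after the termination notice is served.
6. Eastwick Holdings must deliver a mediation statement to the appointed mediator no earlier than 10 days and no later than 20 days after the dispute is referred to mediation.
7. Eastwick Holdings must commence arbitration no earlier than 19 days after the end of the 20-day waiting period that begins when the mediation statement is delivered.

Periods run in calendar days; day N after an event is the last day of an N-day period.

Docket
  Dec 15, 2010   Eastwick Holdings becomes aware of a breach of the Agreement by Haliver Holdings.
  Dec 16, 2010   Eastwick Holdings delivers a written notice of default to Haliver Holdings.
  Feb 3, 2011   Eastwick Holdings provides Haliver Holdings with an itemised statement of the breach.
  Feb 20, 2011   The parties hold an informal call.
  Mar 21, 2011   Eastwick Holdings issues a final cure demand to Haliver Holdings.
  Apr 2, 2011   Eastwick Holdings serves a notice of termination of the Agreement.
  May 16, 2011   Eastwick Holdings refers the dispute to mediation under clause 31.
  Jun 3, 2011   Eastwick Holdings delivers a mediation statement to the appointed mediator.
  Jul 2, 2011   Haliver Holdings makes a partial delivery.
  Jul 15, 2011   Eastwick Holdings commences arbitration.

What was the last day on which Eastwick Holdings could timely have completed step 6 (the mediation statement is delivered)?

Step 6 runs from May 16, 2011, when the dispute is referred to mediation. The window is 10–20 days after May 16, 2011; it closes on Jun 5, 2011.

Jun 5, 2011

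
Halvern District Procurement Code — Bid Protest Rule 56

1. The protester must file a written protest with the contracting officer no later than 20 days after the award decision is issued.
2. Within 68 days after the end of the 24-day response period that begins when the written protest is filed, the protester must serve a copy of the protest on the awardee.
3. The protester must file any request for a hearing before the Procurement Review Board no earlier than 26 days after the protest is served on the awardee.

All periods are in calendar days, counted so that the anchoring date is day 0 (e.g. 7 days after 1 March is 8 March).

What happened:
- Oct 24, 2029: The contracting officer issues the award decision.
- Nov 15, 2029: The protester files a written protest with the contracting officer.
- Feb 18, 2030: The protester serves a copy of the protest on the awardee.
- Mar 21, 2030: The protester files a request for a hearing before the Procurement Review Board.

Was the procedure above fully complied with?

No

Step 1 — counting 20 days from Oct 24, 2029 (when the award decision is issued) gives a deadline of Nov 13, 2029; not done until Nov 15, 2029, 2 days after the deadline.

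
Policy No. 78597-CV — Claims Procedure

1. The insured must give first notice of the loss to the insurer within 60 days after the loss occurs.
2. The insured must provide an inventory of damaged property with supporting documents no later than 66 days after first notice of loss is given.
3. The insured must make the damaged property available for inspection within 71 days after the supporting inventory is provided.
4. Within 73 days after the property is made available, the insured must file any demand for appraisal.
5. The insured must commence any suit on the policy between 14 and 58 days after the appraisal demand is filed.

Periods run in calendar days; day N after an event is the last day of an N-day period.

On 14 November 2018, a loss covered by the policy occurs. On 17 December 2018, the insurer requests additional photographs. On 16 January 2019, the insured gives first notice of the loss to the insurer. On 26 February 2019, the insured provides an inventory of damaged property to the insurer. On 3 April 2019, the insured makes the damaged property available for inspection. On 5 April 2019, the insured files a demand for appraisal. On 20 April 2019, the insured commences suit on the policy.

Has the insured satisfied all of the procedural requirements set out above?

Step 1: 60 days after 14 November 2018 (when the loss occurs) is 13 January 2019; done 16 January 2019 — 3 days late.

No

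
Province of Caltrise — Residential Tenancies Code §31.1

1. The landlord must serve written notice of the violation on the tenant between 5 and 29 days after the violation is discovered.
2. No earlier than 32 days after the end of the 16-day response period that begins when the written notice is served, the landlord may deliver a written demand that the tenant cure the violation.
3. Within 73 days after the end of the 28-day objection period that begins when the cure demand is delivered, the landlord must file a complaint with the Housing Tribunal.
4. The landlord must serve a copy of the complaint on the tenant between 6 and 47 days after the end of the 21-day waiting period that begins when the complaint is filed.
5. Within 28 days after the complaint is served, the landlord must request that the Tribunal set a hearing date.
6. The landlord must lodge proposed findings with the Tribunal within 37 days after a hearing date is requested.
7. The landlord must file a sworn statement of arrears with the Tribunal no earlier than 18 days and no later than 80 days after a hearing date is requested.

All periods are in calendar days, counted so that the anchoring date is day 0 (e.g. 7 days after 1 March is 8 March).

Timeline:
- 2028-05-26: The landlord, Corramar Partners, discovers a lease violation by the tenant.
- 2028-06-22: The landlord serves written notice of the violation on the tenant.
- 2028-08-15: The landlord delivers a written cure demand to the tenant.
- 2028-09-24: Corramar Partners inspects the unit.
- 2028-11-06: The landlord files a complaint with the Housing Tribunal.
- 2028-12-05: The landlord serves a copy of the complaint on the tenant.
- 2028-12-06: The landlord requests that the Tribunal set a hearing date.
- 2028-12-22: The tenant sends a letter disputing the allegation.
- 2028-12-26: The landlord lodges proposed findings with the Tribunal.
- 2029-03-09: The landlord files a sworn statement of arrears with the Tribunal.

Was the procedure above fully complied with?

No

(1) the permitted window runs from 2028-05-26 + 5 = 2028-05-31 to 2028-05-26 + 29 = 2028-06-24; done 2028-06-22 — within the window.
(2) permitted from 2028-07-08 + 32 days = 2028-08-09 onward; done 2028-08-15 — permitted.
(3) due by 2028-09-12 + 73 days = 2028-11-24; completed 2028-11-06, before the deadline.
(4) the permitted window runs from 2028-11-27 + 6 = 2028-12-03 to 2028-11-27 + 47 = 2029-01-13; done 2028-12-05 — within the window.
(5) due by 2028-12-05 + 28 days = 2029-01-02; 2028-12-06 is within that limit.
(6) due by 2028-12-06 + 37 days = 2029-01-12; completed 2028-12-26, before the deadline.
(7) the permitted window runs from 2028-12-06 + 18 = 2028-12-24 to 2028-12-06 + 80 = 2029-02-24; 2029-03-09 is 13 days past the end of the window.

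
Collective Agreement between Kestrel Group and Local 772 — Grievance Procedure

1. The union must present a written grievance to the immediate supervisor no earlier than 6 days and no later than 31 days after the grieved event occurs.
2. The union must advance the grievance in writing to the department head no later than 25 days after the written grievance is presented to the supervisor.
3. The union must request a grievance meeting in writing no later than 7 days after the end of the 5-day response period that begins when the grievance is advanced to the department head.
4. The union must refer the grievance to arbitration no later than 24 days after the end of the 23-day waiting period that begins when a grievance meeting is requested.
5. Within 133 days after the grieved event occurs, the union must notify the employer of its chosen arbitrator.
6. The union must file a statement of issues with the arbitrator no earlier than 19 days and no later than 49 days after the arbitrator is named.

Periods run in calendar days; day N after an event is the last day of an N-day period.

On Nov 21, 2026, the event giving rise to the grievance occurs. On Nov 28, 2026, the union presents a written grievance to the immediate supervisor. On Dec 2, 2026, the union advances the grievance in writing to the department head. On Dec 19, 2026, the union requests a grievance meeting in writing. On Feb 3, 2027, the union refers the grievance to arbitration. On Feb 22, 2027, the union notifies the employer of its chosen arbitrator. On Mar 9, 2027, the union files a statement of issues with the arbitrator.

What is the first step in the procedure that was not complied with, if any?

Step 3

(1) the permitted window runs from Nov 21, 2026 + 6 = Nov 27, 2026 to Nov 21, 2026 + 31 = Dec 22, 2026; done Nov 28, 2026, which is between those dates.
(2) due by Nov 28, 2026 + 25 days = Dec 23, 2026; done Dec 2, 2026 — timely.
(3) due by Dec 7, 2026 + 7 days = Dec 14, 2026; Dec 19, 2026 misses that deadline by 5 days.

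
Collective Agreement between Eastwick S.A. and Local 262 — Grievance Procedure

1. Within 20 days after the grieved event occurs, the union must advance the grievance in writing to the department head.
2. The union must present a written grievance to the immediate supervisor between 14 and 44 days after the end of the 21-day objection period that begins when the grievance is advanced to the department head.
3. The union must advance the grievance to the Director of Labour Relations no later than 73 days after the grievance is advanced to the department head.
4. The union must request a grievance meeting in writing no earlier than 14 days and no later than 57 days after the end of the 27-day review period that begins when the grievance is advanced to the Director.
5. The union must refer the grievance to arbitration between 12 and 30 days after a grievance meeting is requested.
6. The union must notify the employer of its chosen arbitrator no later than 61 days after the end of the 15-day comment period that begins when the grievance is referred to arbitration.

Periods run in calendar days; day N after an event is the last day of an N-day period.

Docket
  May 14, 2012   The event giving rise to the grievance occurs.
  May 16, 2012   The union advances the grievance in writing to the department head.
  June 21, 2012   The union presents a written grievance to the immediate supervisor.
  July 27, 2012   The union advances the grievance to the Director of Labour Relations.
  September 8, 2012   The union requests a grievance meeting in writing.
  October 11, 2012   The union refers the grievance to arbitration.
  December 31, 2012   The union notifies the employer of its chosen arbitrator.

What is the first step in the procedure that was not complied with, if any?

Step 5

(1) due by May 14, 2012 + 20 days = June 3, 2012; done May 16, 2012 — timely.
(2) the permitted window runs from June 6, 2012 + 14 = June 20, 2012 to June 6, 2012 + 44 = July 20, 2012; June 21, 2012 falls inside that range.
(3) due by May 16, 2012 + 73 days = July 28, 2012; done July 27, 2012 — timely.
(4) the permitted window runs from August 23, 2012 + 14 = September 6, 2012 to August 23, 2012 + 57 = October 19, 2012; done September 8, 2012, which is between those dates.
(5) the permitted window runs from September 8, 2012 + 12 = September 20, 2012 to September 8, 2012 + 30 = October 8, 2012; done October 11, 2012 — 3 days after the window closed.
No need to go further; step 5 was not satisfied.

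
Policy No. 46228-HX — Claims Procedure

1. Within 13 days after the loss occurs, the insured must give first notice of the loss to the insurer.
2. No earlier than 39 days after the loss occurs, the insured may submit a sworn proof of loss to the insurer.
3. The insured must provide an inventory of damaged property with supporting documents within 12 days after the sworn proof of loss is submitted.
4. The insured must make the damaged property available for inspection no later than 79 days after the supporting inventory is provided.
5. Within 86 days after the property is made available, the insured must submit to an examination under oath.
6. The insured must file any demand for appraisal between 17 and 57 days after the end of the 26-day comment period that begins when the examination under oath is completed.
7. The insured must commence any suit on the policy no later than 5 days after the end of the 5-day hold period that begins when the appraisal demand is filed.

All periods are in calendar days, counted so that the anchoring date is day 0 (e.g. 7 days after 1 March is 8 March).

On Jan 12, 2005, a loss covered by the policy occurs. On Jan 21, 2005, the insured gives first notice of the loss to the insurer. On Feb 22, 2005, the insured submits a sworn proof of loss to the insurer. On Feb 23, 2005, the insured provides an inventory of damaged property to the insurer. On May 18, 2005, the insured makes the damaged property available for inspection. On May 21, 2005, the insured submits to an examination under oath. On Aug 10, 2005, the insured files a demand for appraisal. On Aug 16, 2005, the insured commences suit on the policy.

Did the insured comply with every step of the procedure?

No

Step 1 — counting 13 days from Jan 12, 2005 (when the loss occurs) gives a deadline of Jan 25, 2005; completed Jan 21, 2005, before the deadline.
Step 2 — must wait 39 days from Jan 12, 2005 (when the loss occurs), so not before Feb 20, 2005; Feb 22, 2005 is on or after that date.
Step 3 — counting 12 days from Feb 22, 2005 (when the sworn proof of loss is submitted) gives a deadline of Mar 6, 2005; completed Feb 23, 2005, before the deadline.
Step 4 — counting 79 days from Feb 23, 2005 (when the supporting inventory is provided) gives a deadline of May 13, 2005; May 18, 2005 misses that deadline by 5 days.
The procedure was therefore not followed at step 4.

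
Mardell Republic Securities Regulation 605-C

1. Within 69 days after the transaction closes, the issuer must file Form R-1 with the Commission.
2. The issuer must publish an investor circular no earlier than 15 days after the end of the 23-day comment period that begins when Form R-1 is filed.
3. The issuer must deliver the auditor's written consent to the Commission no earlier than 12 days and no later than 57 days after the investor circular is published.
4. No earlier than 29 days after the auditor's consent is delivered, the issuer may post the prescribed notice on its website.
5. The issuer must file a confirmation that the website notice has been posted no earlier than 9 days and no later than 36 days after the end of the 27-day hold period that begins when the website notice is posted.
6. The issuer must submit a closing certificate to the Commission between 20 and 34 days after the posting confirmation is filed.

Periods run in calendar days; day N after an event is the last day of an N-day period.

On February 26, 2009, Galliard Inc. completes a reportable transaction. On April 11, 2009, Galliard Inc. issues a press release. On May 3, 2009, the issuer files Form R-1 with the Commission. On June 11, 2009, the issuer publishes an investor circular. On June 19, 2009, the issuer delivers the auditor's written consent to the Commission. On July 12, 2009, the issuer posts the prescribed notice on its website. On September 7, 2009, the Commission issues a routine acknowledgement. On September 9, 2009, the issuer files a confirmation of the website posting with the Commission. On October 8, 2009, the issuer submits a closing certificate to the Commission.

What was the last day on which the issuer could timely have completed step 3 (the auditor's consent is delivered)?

August 7, 2009

Step 3 runs from June 11, 2009, when the investor circular is published. The window is 12–57 days after June 11, 2009; it closes on August 7, 2009.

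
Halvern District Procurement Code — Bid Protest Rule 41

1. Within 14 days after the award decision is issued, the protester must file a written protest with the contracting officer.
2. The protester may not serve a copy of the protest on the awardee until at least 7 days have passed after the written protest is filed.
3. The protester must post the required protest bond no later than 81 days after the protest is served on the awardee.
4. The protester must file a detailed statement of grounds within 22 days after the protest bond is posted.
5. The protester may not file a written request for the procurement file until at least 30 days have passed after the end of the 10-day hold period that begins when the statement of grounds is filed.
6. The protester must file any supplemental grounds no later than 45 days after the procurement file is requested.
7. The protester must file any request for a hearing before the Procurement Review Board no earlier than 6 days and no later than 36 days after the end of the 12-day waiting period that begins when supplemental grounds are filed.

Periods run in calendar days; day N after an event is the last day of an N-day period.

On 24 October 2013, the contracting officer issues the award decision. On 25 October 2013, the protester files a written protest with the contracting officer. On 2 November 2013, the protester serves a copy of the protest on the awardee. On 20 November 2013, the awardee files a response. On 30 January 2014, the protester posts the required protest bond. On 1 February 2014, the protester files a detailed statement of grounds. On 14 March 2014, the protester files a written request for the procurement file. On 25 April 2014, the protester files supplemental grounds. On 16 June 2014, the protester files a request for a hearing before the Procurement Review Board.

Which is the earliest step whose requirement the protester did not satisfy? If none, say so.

Step 3

Step 1 — counting 14 days from 24 October 2013 (when the award decision is issued) gives a deadline of 7 November 2013; 25 October 2013 is within that limit.
Step 2 — must wait 7 days from 25 October 2013 (when the written protest is filed), so not before 1 November 2013; done 2 November 2013 — permitted.
Step 3 — counting 81 days from 2 November 2013 (when the protest is served on the awardee) gives a deadline of 22 January 2014; not done until 30 January 2014, 8 days after the deadline.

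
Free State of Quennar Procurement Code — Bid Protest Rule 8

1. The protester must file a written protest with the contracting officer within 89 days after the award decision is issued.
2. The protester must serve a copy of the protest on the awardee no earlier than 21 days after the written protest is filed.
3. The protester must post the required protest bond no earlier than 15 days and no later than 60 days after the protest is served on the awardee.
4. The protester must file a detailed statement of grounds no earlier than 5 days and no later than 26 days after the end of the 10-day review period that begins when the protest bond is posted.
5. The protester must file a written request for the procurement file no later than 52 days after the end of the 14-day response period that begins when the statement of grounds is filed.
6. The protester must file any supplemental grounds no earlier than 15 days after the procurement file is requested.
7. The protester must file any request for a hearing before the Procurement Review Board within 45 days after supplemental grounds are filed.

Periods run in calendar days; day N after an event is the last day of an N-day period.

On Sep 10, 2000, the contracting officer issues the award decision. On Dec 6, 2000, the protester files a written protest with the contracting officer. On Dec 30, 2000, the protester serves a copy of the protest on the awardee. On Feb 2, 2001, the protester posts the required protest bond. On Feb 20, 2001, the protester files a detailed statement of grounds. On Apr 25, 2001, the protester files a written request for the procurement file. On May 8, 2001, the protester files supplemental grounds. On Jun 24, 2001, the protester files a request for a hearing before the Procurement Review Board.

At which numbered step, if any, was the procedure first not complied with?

Step 6

Step 1: 89 days after Sep 10, 2000 (when the award decision is issued) is Dec 8, 2000; done Dec 6, 2000 — timely.
Step 2: the earliest permitted date is 21 days after Dec 6, 2000 (when the written protest is filed), i.e. Dec 27, 2000; done Dec 30, 2000, after the minimum wait.
Step 3: the window is 15–60 days after Dec 30, 2000 (when the protest is served on the awardee), so Jan 14, 2001 through Feb 28, 2001; done Feb 2, 2001, which is between those dates.
Step 4: the window is 5–26 days after Feb 12, 2001 (end of the 10-day review period, which began when the protest bond is posted on Feb 2, 2001), so Feb 17, 2001 through Mar 10, 2001; done Feb 20, 2001, which is between those dates.
Step 5: 52 days after Mar 6, 2001 (end of the 14-day response period, which began when the statement of grounds is filed on Feb 20, 2001) is Apr 27, 2001; done Apr 25, 2001 — timely.
Step 6: the earliest permitted date is 15 days after Apr 25, 2001 (when the procurement file is requested), i.e. May 10, 2001; May 8, 2001 is 2 days before the earliest permitted date.
Later steps need not be reached.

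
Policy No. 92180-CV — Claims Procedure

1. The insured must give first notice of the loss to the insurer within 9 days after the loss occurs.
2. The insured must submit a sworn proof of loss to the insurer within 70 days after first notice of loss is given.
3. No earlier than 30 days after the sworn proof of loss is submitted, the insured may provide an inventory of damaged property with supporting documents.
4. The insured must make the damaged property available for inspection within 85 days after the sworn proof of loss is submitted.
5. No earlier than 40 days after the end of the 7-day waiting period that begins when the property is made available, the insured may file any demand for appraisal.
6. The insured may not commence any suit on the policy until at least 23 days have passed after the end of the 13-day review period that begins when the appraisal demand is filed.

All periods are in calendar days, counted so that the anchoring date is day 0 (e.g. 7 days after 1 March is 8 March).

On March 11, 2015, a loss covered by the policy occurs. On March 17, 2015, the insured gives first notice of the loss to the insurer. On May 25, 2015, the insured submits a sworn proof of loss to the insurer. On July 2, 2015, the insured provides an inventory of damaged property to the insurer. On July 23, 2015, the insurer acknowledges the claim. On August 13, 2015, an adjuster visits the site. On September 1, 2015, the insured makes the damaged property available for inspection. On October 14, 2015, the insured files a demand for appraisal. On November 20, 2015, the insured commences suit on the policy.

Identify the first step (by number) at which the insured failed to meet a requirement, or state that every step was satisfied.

Step 4

Step 1 — counting 9 days from March 11, 2015 (when the loss occurs) gives a deadline of March 20, 2015; done March 17, 2015 — timely.
Step 2 — counting 70 days from March 17, 2015 (when first notice of loss is given) gives a deadline of May 26, 2015; done May 25, 2015 — timely.
Step 3 — must wait 30 days from May 25, 2015 (when the sworn proof of loss is submitted), so not before June 24, 2015; done July 2, 2015 — permitted.
Step 4 — counting 85 days from May 25, 2015 (when the sworn proof of loss is submitted) gives a deadline of August 18, 2015; not done until September 1, 2015, 14 days after the deadline.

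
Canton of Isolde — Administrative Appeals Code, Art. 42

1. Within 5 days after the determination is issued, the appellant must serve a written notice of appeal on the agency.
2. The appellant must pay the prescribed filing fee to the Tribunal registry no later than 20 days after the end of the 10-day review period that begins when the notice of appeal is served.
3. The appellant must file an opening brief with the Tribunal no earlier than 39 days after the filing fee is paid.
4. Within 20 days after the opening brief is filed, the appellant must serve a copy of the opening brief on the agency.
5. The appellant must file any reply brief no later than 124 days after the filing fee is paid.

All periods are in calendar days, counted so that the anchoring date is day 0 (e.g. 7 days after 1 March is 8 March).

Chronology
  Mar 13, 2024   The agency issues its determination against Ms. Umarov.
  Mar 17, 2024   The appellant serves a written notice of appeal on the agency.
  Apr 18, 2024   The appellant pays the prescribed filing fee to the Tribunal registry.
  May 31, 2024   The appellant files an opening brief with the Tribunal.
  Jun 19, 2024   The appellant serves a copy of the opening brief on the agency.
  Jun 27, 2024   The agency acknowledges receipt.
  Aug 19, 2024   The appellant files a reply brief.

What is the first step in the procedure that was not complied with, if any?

(1) due by Mar 13, 2024 + 5 days = Mar 18, 2024; Mar 17, 2024 is within that limit.
(2) due by Mar 27, 2024 + 20 days = Apr 16, 2024; done Apr 18, 2024 — 2 days late.
Later steps need not be reached.

Step 2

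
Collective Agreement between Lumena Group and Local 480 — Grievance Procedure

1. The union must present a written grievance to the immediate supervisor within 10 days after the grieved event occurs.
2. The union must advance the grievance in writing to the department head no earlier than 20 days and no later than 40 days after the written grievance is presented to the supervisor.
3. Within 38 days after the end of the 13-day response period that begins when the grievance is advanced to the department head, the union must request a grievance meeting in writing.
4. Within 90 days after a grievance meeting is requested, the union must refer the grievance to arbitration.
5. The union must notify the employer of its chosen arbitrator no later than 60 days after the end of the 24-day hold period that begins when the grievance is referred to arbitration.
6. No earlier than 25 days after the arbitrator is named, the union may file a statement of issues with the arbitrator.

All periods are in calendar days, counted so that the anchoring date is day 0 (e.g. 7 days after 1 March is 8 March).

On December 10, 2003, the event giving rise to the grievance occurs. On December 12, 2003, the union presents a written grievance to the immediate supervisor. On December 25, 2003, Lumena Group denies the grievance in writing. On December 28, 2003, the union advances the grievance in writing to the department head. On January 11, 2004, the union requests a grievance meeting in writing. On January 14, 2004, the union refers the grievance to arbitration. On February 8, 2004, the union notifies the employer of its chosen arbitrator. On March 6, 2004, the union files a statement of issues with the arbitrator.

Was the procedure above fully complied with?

Step 1: 10 days after December 10, 2003 (when the grieved event occurs) is December 20, 2003; December 12, 2003 is within that limit.
Step 2: the window is 20–40 days after December 12, 2003 (when the written grievance is presented to the supervisor), so January 1, 2004 through January 21, 2004; done December 28, 2003 — 4 days before the window opened.
Later steps need not be reached.

No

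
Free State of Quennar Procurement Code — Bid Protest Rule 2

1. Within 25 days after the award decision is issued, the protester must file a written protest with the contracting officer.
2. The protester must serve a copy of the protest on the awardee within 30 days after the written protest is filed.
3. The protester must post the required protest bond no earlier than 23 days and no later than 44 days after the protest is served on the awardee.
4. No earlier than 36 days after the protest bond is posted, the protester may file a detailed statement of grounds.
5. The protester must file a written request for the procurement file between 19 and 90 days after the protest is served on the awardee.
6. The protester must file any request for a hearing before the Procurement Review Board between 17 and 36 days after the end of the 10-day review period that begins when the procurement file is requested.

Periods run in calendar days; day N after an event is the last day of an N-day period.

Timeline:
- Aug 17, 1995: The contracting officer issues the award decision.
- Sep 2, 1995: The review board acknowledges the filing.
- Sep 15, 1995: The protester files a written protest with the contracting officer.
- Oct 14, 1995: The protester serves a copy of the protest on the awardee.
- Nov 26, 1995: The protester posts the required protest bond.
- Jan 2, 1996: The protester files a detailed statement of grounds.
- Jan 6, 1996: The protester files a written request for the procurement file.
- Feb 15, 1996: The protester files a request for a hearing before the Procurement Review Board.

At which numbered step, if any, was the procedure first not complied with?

(1) due by Aug 17, 1995 + 25 days = Sep 11, 1995; not done until Sep 15, 1995, 4 days after the deadline.

Step 1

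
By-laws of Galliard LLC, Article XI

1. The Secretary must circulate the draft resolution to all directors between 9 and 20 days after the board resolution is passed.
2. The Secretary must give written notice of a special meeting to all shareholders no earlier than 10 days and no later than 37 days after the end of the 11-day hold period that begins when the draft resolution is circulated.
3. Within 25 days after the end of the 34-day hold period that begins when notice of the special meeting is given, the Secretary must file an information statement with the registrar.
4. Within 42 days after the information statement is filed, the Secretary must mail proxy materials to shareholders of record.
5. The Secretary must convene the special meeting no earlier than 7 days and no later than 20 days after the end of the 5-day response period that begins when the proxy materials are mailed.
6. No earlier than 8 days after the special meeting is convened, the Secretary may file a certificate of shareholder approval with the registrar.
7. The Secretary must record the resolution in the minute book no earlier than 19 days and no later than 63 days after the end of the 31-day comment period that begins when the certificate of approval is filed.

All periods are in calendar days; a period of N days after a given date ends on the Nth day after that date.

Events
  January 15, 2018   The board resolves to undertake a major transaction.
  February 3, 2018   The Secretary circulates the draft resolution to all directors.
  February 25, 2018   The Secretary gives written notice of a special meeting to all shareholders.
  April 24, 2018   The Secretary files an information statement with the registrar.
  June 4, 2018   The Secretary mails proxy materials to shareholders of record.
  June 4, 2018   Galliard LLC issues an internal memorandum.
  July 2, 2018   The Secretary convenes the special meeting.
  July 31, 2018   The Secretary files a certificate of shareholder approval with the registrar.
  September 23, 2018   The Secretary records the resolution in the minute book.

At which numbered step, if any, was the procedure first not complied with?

Step 5

(1) the permitted window runs from January 15, 2018 + 9 = January 24, 2018 to January 15, 2018 + 20 = February 4, 2018; done February 3, 2018, which is between those dates.
(2) the permitted window runs from February 14, 2018 + 10 = February 24, 2018 to February 14, 2018 + 37 = March 23, 2018; done February 25, 2018 — within the window.
(3) due by March 31, 2018 + 25 days = April 25, 2018; April 24, 2018 is within that limit.
(4) due by April 24, 2018 + 42 days = June 5, 2018; completed June 4, 2018, before the deadline.
(5) the permitted window runs from June 9, 2018 + 7 = June 16, 2018 to June 9, 2018 + 20 = June 29, 2018; July 2, 2018 is 3 days past the end of the window.
Later steps need not be reached.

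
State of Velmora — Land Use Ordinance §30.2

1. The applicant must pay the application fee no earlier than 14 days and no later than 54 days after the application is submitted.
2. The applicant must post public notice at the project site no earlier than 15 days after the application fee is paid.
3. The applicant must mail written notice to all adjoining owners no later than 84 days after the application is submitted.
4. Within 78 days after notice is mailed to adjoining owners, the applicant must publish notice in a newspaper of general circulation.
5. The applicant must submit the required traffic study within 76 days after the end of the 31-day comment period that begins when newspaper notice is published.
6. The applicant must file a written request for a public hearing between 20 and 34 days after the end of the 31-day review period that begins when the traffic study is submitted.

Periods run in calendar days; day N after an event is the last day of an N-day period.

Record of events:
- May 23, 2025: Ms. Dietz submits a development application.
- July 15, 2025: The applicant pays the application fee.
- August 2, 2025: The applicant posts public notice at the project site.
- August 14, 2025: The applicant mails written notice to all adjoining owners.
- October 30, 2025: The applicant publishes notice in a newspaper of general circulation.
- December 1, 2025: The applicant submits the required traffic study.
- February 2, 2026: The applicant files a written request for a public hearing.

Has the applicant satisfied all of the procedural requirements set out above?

(1) the permitted window runs from May 23, 2025 + 14 = June 6, 2025 to May 23, 2025 + 54 = July 16, 2025; done July 15, 2025, which is between those dates.
(2) permitted from July 15, 2025 + 15 days = July 30, 2025 onward; August 2, 2025 is on or after that date.
(3) due by May 23, 2025 + 84 days = August 15, 2025; August 14, 2025 is within that limit.
(4) due by August 14, 2025 + 78 days = October 31, 2025; October 30, 2025 is within that limit.
(5) due by November 30, 2025 + 76 days = February 14, 2026; completed December 1, 2025, before the deadline.
(6) the permitted window runs from January 1, 2026 + 20 = January 21, 2026 to January 1, 2026 + 34 = February 4, 2026; February 2, 2026 falls inside that range.

Yes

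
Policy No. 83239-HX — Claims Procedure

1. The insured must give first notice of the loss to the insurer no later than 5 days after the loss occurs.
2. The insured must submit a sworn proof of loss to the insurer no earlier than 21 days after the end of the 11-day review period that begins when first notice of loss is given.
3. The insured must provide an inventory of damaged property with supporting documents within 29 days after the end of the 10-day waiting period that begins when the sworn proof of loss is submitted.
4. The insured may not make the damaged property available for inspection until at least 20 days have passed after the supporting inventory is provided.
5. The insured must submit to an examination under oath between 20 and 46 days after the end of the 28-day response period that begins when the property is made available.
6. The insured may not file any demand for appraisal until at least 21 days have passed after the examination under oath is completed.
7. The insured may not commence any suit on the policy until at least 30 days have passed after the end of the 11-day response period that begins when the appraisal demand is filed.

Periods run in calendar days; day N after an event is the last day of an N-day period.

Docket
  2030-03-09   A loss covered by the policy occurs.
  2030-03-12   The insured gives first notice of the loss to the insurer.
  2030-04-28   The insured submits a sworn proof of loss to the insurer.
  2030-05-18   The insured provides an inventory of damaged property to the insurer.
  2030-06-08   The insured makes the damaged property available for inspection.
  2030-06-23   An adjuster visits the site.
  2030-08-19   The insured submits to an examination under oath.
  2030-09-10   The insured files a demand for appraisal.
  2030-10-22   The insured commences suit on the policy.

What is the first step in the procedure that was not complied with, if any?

Step 1 — counting 5 days from 2030-03-09 (when the loss occurs) gives a deadline of 2030-03-14; 2030-03-12 is within that limit.
Step 2 — must wait 21 days from 2030-03-23 (end of the 11-day review period, which began when first notice of loss is given on 2030-03-12), so not before 2030-04-13; done 2030-04-28 — permitted.
Step 3 — counting 29 days from 2030-05-08 (end of the 10-day waiting period, which began when the sworn proof of loss is submitted on 2030-04-28) gives a deadline of 2030-06-06; 2030-05-18 is within that limit.
Step 4 — must wait 20 days from 2030-05-18 (when the supporting inventory is provided), so not before 2030-06-07; 2030-06-08 is on or after that date.
Step 5 — 20 and 46 days from 2030-07-06 (end of the 28-day response period, which began when the property is made available on 2030-06-08) are 2030-07-26 and 2030-08-21 respectively; 2030-08-19 falls inside that range.
Step 6 — must wait 21 days from 2030-08-19 (when the examination under oath is completed), so not before 2030-09-09; done 2030-09-10, after the minimum wait.
Step 7 — must wait 30 days from 2030-09-21 (end of the 11-day response period, which began when the appraisal demand is filed on 2030-09-10), so not before 2030-10-21; done 2030-10-22, after the minimum wait.

None — every step was satisfied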